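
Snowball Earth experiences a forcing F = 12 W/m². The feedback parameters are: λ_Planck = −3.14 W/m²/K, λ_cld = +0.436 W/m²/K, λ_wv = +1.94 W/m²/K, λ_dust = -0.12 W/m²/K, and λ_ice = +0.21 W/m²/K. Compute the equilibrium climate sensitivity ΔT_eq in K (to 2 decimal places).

Net feedback parameter λ = (−3.14) + (+0.436) + (+1.94) + (-0.12) + (+0.21) = -0.674 W/m²/K.
ΔT = −F/λ = −12/(-0.674) = 17.80 K.

17.80 K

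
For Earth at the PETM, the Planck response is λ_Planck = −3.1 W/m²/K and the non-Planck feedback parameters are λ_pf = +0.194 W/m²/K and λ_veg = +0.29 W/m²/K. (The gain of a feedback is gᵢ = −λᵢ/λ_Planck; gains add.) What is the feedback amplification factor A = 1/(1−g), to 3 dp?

1.185

Convert to gains: g_pf = 0.194/3.1 = 0.06258; g_veg = 0.29/3.1 = 0.09355.
Total gain g = 0.15613.
A = 1/(1 − 0.15613) = 1.185.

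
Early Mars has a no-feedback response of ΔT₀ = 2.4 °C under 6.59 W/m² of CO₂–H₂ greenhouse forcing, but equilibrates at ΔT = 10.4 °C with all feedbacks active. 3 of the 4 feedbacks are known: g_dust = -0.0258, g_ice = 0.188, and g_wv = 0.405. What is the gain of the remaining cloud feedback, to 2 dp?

0.20

Amplification A = ΔT/ΔT₀ = 10.4/2.4 = 4.333.
Total gain g = 1 − 1/A = 1 − 1/4.333 = 0.7692.
Known gains sum to -0.0258 + 0.188 + 0.405 = 0.5672.
g_cld = 0.7692 − 0.5672 = 0.20.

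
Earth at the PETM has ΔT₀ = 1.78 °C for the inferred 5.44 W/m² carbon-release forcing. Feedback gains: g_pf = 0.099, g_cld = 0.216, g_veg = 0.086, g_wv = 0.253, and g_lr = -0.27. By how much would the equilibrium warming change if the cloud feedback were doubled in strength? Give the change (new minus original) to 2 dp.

1.56 °C

Original: g = 0.384, ΔT = 1.78/(1−0.384) = 2.8896 °C.
With doubled cloud: g' = 0.6, ΔT' = 1.78/(1−0.6) = 4.4500 °C.
Change = 4.4500 − 2.8896 = 1.56 °C.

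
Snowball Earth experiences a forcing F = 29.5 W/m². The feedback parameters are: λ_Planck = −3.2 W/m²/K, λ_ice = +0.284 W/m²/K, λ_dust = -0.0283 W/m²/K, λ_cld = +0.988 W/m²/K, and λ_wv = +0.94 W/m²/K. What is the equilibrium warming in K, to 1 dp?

29.0 K

Net feedback parameter λ = (−3.2) + (+0.284) + (-0.0283) + (+0.988) + (+0.94) = -1.0163 W/m²/K.
ΔT = −F/λ = −29.5/(-1.0163) = 29.0 K.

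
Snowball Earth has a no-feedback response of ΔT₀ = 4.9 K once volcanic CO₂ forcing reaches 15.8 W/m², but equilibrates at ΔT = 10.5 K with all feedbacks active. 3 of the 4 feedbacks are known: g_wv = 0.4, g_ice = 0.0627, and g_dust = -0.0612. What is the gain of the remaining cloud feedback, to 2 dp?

Amplification A = ΔT/ΔT₀ = 10.5/4.9 = 2.143.
Total gain g = 1 − 1/A = 1 − 1/2.143 = 0.5334.
Known gains sum to 0.4 + 0.0627 − 0.0612 = 0.4015.
g_cld = 0.5334 − 0.4015 = 0.13.

0.13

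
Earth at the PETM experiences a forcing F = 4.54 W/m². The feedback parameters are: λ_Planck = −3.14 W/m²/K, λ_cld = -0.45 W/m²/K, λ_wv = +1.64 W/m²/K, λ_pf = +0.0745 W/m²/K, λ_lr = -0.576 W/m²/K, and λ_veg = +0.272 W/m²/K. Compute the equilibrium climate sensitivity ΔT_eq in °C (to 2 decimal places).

2.08 °C

Net feedback parameter λ = (−3.14) + (-0.45) + (+1.64) + (+0.0745) + (-0.576) + (+0.272) = -2.1795 W/m²/K.
ΔT = −F/λ = −4.54/(-2.1795) = 2.08 °C.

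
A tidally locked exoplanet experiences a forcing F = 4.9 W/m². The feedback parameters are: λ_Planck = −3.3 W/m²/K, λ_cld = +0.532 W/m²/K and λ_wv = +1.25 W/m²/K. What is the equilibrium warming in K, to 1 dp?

3.2 K

Net feedback parameter λ = (−3.3) + (+0.532) + (+1.25) = -1.518 W/m²/K.
ΔT = −F/λ = −4.9/(-1.518) = 3.2 K.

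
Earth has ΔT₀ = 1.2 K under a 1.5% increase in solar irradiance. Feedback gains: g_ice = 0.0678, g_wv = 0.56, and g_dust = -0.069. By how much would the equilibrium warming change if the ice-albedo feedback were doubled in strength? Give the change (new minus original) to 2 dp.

Original: g = 0.5588, ΔT = 1.2/(1−0.5588) = 2.7199 K.
With doubled ice-albedo: g' = 0.6266, ΔT' = 1.2/(1−0.6266) = 3.2137 K.
Change = 3.2137 − 2.7199 = 0.49 K.

0.49 K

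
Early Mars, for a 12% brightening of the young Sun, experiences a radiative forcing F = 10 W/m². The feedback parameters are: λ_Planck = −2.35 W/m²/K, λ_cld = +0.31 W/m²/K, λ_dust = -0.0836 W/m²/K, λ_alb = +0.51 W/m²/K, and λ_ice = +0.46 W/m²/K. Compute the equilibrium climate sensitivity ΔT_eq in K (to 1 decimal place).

Net feedback parameter λ = (−2.35) + (+0.31) + (-0.0836) + (+0.51) + (+0.46) = -1.1536 W/m²/K.
ΔT = −F/λ = −10/(-1.1536) = 8.7 K.

8.7 K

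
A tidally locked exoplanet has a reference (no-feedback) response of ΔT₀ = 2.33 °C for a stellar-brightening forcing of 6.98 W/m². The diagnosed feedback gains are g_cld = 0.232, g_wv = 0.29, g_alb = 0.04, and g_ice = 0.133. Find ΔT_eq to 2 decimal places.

7.64 °C

Total gain g = 0.232 + 0.29 + 0.04 + 0.133 = 0.695.
Amplification A = 1/(1 − 0.695) = 3.279.
ΔT = 2.33 × 3.279 = 7.64 °C.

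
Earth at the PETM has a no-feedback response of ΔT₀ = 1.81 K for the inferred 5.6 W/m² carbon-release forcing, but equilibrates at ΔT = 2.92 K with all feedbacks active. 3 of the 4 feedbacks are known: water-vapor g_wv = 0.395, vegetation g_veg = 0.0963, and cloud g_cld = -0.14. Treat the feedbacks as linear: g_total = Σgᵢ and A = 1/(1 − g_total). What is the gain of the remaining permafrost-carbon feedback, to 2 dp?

0.03

Amplification A = ΔT/ΔT₀ = 2.92/1.81 = 1.613.
Total gain g = 1 − 1/A = 1 − 1/1.613 = 0.38.
Known gains sum to 0.395 + 0.0963 − 0.14 = 0.3513.
g_pf = 0.38 − 0.3513 = 0.03.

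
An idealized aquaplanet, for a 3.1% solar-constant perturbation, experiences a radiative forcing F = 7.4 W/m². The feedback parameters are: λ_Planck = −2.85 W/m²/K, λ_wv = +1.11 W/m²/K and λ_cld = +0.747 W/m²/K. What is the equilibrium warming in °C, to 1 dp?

Net feedback parameter λ = (−2.85) + (+1.11) + (+0.747) = -0.993 W/m²/K.
ΔT = −F/λ = −7.4/(-0.993) = 7.5 °C.

7.5 °C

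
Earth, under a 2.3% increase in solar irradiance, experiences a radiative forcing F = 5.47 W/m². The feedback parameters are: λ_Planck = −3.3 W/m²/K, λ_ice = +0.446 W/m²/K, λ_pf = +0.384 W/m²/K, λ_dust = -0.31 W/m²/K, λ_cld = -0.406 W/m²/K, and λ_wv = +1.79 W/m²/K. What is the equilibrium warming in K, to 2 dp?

Net feedback parameter λ = (−3.3) + (+0.446) + (+0.384) + (-0.31) + (-0.406) + (+1.79) = -1.396 W/m²/K.
ΔT = −F/λ = −5.47/(-1.396) = 3.92 K.

3.92 K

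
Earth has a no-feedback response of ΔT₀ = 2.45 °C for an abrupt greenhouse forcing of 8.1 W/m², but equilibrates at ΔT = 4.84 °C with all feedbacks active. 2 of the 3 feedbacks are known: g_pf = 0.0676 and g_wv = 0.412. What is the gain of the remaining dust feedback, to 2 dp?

Amplification A = ΔT/ΔT₀ = 4.84/2.45 = 1.976.
Total gain g = 1 − 1/A = 1 − 1/1.976 = 0.4939.
Known gains sum to 0.0676 + 0.412 = 0.4796.
g_dust = 0.4939 − 0.4796 = 0.01.

0.01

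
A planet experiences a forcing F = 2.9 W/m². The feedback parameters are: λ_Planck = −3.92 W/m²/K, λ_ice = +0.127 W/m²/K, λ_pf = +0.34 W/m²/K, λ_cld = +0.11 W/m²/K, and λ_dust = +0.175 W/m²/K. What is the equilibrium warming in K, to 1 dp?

Net feedback parameter λ = (−3.92) + (+0.127) + (+0.34) + (+0.11) + (+0.175) = -3.168 W/m²/K.
ΔT = −F/λ = −2.9/(-3.168) = 0.9 K.

0.9 K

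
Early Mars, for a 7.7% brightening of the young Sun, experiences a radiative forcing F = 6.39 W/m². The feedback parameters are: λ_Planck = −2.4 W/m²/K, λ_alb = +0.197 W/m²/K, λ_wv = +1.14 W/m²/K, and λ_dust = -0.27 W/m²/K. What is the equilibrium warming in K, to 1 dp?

Net feedback parameter λ = (−2.4) + (+0.197) + (+1.14) + (-0.27) = -1.333 W/m²/K.
ΔT = −F/λ = −6.39/(-1.333) = 4.8 K.

4.8 K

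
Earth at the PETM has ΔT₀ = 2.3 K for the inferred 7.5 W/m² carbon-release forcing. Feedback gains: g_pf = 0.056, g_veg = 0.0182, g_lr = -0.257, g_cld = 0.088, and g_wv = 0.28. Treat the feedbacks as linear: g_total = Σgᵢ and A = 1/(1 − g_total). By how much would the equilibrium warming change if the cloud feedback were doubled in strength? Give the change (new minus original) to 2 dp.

0.34 K

Original: g = 0.1852, ΔT = 2.3/(1−0.1852) = 2.8228 K.
With doubled cloud: g' = 0.2732, ΔT' = 2.3/(1−0.2732) = 3.1646 K.
Change = 3.1646 − 2.8228 = 0.34 K.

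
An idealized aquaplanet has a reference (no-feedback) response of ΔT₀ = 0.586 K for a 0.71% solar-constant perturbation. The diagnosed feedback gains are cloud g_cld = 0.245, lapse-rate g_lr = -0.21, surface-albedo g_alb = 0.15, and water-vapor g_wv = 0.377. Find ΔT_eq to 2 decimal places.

Total gain g = 0.245 − 0.21 + 0.15 + 0.377 = 0.562.
Amplification A = 1/(1 − 0.562) = 2.283.
ΔT = 0.586 × 2.283 = 1.34 K.

1.34 K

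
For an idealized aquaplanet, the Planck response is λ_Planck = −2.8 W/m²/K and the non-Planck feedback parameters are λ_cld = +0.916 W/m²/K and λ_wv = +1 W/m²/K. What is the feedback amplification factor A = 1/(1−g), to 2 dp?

Convert to gains: g_cld = 0.916/2.8 = 0.3271; g_wv = 1/2.8 = 0.3571.
Total gain g = 0.6842.
A = 1/(1 − 0.6842) = 3.17.

3.17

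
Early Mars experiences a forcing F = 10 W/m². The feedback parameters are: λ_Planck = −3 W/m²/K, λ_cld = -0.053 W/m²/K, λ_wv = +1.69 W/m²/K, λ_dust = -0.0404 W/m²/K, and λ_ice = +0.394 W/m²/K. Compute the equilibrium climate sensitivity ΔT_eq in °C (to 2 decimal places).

Net feedback parameter λ = (−3) + (-0.053) + (+1.69) + (-0.0404) + (+0.394) = -1.0094 W/m²/K.
ΔT = −F/λ = −10/(-1.0094) = 9.91 °C.

9.91 °C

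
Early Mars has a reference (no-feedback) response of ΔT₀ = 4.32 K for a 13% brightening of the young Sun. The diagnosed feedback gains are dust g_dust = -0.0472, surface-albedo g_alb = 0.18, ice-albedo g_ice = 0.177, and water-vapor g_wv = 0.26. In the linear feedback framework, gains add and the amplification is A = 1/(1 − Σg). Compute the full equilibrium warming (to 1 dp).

10.0 K

Total gain g = -0.0472 + 0.18 + 0.177 + 0.26 = 0.5698.
Amplification A = 1/(1 − 0.5698) = 2.325.
ΔT = 4.32 × 2.325 = 10.0 K.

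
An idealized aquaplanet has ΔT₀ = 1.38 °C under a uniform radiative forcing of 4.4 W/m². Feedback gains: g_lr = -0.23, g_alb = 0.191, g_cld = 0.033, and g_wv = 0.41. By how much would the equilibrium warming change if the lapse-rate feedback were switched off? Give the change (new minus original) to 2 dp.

1.46 °C

Original: g = 0.404, ΔT = 1.38/(1−0.404) = 2.3154 °C.
Without lapse-rate: g' = 0.634, ΔT' = 1.38/(1−0.634) = 3.7705 °C.
Change = 3.7705 − 2.3154 = 1.46 °C.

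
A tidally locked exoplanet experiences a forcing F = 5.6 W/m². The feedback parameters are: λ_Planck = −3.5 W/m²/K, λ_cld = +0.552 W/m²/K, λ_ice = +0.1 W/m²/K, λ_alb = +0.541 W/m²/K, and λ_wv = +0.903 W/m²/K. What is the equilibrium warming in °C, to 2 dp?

3.99 °C

Net feedback parameter λ = (−3.5) + (+0.552) + (+0.1) + (+0.541) + (+0.903) = -1.404 W/m²/K.
ΔT = −F/λ = −5.6/(-1.404) = 3.99 °C.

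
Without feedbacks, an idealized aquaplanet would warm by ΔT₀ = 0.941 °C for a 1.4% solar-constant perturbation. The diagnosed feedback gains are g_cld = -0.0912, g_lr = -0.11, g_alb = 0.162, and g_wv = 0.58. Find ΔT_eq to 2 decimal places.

Total gain g = -0.0912 − 0.11 + 0.162 + 0.58 = 0.5408.
Amplification A = 1/(1 − 0.5408) = 2.178.
ΔT = 0.941 × 2.178 = 2.05 °C.

2.05 °C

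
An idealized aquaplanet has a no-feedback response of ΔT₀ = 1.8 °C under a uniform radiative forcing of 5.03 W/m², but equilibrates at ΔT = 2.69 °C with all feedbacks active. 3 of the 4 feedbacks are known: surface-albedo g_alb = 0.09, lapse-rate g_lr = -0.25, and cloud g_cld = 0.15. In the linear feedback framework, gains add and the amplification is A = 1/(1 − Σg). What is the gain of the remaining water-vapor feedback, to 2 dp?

Amplification A = ΔT/ΔT₀ = 2.69/1.8 = 1.494.
Total gain g = 1 − 1/A = 1 − 1/1.494 = 0.3307.
Known gains sum to 0.09 − 0.25 + 0.15 = -0.01.
g_wv = 0.3307 + 0.01 = 0.34.

0.34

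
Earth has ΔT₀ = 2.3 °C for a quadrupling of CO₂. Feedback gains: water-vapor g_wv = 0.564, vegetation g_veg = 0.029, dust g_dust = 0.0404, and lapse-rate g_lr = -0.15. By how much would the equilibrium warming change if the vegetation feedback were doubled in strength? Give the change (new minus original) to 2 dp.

Original: g = 0.4834, ΔT = 2.3/(1−0.4834) = 4.4522 °C.
With doubled vegetation: g' = 0.5124, ΔT' = 2.3/(1−0.5124) = 4.7170 °C.
Change = 4.7170 − 4.4522 = 0.26 °C.

0.26 °C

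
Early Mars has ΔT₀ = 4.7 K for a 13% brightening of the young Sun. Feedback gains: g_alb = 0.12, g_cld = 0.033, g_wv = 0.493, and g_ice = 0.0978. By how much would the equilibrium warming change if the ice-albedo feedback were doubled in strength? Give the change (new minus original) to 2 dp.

Original: g = 0.7438, ΔT = 4.7/(1−0.7438) = 18.3450 K.
With doubled ice-albedo: g' = 0.8416, ΔT' = 4.7/(1−0.8416) = 29.6717 K.
Change = 29.6717 − 18.3450 = 11.33 K.

11.33 K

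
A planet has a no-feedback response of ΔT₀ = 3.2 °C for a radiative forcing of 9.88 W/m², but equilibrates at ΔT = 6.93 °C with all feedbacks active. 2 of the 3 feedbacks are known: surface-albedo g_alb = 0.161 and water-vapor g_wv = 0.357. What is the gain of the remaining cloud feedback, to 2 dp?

0.02

Amplification A = ΔT/ΔT₀ = 6.93/3.2 = 2.166.
Total gain g = 1 − 1/A = 1 − 1/2.166 = 0.5383.
Known gains sum to 0.161 + 0.357 = 0.518.
g_cld = 0.5383 − 0.518 = 0.02.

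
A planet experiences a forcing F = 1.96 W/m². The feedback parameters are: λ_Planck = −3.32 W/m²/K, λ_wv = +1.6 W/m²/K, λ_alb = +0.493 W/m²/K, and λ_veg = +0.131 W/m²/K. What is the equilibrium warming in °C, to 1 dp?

Net feedback parameter λ = (−3.32) + (+1.6) + (+0.493) + (+0.131) = -1.096 W/m²/K.
ΔT = −F/λ = −1.96/(-1.096) = 1.8 °C.

1.8 °C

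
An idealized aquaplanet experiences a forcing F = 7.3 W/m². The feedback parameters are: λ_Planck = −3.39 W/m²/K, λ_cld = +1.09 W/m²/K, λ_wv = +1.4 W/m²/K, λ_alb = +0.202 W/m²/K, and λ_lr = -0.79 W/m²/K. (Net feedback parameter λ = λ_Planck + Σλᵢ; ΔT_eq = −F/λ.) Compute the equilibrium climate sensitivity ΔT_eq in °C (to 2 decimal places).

Net feedback parameter λ = (−3.39) + (+1.09) + (+1.4) + (+0.202) + (-0.79) = -1.488 W/m²/K.
ΔT = −F/λ = −7.3/(-1.488) = 4.91 °C.

4.91 °C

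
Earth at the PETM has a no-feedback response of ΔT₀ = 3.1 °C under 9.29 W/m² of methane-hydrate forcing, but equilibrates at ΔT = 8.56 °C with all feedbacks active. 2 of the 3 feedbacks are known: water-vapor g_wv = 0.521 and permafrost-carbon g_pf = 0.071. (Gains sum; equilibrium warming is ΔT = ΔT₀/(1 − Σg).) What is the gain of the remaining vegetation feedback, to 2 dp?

0.05

Amplification A = ΔT/ΔT₀ = 8.56/3.1 = 2.761.
Total gain g = 1 − 1/A = 1 − 1/2.761 = 0.6378.
Known gains sum to 0.521 + 0.071 = 0.592.
g_veg = 0.6378 − 0.592 = 0.05.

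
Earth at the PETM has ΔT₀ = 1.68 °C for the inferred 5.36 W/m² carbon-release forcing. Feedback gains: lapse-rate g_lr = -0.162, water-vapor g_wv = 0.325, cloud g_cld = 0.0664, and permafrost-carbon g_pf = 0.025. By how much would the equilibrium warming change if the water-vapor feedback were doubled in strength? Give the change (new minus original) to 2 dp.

Original: g = 0.2544, ΔT = 1.68/(1−0.2544) = 2.2532 °C.
With doubled water-vapor: g' = 0.5794, ΔT' = 1.68/(1−0.5794) = 3.9943 °C.
Change = 3.9943 − 2.2532 = 1.74 °C.

1.74 °C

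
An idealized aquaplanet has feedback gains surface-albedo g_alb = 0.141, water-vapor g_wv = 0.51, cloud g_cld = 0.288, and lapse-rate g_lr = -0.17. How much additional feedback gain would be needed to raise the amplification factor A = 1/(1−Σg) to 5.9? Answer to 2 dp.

Current total gain = 0.769.
Target gain for A = 5.9: g* = 1 − 1/5.9 = 0.8305.
Additional gain needed = 0.8305 − 0.769 = 0.06.

0.06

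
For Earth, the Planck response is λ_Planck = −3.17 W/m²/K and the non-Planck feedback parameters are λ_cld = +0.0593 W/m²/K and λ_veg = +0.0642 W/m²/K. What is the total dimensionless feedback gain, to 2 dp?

Convert to gains: g_cld = 0.0593/3.17 = 0.01871; g_veg = 0.0642/3.17 = 0.02025.
Total gain g = 0.03896.

0.04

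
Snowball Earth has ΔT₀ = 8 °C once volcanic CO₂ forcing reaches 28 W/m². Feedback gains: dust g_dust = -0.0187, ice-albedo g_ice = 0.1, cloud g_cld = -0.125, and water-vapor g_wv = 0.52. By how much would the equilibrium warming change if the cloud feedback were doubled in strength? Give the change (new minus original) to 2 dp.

-2.94 °C

Original: g = 0.4763, ΔT = 8/(1−0.4763) = 15.2759 °C.
With doubled cloud: g' = 0.3513, ΔT' = 8/(1−0.3513) = 12.3324 °C.
Change = 12.3324 − 15.2759 = -2.94 °C.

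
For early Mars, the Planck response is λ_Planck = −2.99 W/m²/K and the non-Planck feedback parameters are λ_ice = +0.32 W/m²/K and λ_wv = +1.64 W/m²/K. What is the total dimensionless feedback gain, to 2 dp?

0.66

Convert to gains: g_ice = 0.32/2.99 = 0.107; g_wv = 1.64/2.99 = 0.5485.
Total gain g = 0.6555.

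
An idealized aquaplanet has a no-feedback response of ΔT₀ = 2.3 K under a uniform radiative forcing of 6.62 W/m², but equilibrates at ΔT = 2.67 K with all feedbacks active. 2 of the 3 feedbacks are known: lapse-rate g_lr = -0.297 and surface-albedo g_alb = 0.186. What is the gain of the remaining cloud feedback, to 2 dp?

Amplification A = ΔT/ΔT₀ = 2.67/2.3 = 1.161.
Total gain g = 1 − 1/A = 1 − 1/1.161 = 0.1387.
Known gains sum to -0.297 + 0.186 = -0.111.
g_cld = 0.1387 + 0.111 = 0.25.

0.25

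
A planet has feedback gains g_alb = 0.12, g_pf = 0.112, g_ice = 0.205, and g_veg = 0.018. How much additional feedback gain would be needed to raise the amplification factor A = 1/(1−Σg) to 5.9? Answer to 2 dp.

0.38

Current total gain = 0.455.
Target gain for A = 5.9: g* = 1 − 1/5.9 = 0.8305.
Additional gain needed = 0.8305 − 0.455 = 0.38.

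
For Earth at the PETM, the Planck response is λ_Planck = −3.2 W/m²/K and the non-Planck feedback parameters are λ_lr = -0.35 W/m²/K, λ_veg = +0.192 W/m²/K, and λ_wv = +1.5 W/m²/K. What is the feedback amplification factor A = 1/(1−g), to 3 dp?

Convert to gains: g_lr = -0.35/3.2 = -0.1094; g_veg = 0.192/3.2 = 0.06; g_wv = 1.5/3.2 = 0.4688.
Total gain g = 0.4194.
A = 1/(1 − 0.4194) = 1.722.

1.722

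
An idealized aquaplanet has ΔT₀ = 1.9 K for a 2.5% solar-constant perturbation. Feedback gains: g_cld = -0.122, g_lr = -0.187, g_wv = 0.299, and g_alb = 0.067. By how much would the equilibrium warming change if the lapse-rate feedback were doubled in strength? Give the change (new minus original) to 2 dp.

Original: g = 0.057, ΔT = 1.9/(1−0.057) = 2.0148 K.
With doubled lapse-rate: g' = -0.13, ΔT' = 1.9/(1+0.13) = 1.6814 K.
Change = 1.6814 − 2.0148 = -0.33 K.

-0.33 K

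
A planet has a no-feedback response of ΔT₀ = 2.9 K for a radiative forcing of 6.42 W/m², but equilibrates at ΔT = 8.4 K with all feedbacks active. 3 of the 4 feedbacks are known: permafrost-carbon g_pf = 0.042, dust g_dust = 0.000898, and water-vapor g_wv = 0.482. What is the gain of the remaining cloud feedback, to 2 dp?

Amplification A = ΔT/ΔT₀ = 8.4/2.9 = 2.897.
Total gain g = 1 − 1/A = 1 − 1/2.897 = 0.6548.
Known gains sum to 0.042 + 0.000898 + 0.482 = 0.524898.
g_cld = 0.6548 − 0.524898 = 0.13.

0.13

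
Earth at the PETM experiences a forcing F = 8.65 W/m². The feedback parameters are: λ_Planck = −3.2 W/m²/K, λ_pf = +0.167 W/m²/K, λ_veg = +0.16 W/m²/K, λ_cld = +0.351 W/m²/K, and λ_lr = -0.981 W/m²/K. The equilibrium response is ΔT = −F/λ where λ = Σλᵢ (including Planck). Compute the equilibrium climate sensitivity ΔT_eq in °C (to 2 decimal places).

2.47 °C

Net feedback parameter λ = (−3.2) + (+0.167) + (+0.16) + (+0.351) + (-0.981) = -3.503 W/m²/K.
ΔT = −F/λ = −8.65/(-3.503) = 2.47 °C.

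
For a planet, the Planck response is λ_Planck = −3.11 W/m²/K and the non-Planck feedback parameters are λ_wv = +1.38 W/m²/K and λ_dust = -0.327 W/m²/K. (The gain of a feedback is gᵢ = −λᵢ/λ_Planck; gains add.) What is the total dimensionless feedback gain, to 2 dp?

Convert to gains: g_wv = 1.38/3.11 = 0.4437; g_dust = -0.327/3.11 = -0.1051.
Total gain g = 0.3386.

0.34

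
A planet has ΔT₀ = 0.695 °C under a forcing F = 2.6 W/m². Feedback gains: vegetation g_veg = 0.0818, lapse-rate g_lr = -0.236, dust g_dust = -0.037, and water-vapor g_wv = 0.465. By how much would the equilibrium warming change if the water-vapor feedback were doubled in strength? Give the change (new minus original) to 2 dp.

Original: g = 0.2738, ΔT = 0.695/(1−0.2738) = 0.9570 °C.
With doubled water-vapor: g' = 0.7388, ΔT' = 0.695/(1−0.7388) = 2.6608 °C.
Change = 2.6608 − 0.9570 = 1.70 °C.

1.70 °C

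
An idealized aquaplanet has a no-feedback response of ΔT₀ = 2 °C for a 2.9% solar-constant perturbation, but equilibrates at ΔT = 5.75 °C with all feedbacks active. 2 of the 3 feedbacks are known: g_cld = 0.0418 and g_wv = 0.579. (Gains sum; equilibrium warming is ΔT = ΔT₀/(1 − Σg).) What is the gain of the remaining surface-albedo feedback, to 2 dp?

0.03

Amplification A = ΔT/ΔT₀ = 5.75/2 = 2.875.
Total gain g = 1 − 1/A = 1 − 1/2.875 = 0.6522.
Known gains sum to 0.0418 + 0.579 = 0.6208.
g_alb = 0.6522 − 0.6208 = 0.03.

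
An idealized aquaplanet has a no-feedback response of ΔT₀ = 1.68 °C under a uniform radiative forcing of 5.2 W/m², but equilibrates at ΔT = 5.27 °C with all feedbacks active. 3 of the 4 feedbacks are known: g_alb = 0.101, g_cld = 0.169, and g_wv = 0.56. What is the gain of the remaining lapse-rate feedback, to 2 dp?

Amplification A = ΔT/ΔT₀ = 5.27/1.68 = 3.137.
Total gain g = 1 − 1/A = 1 − 1/3.137 = 0.6812.
Known gains sum to 0.101 + 0.169 + 0.56 = 0.83.
g_lr = 0.6812 − 0.83 = -0.15.

-0.15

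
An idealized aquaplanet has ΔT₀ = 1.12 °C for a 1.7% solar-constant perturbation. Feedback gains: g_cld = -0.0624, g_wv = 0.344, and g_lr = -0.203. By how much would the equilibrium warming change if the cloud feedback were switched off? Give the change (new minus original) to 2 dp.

Original: g = 0.0786, ΔT = 1.12/(1−0.0786) = 1.2155 °C.
Without cloud: g' = 0.141, ΔT' = 1.12/(1−0.141) = 1.3038 °C.
Change = 1.3038 − 1.2155 = 0.09 °C.

0.09 °C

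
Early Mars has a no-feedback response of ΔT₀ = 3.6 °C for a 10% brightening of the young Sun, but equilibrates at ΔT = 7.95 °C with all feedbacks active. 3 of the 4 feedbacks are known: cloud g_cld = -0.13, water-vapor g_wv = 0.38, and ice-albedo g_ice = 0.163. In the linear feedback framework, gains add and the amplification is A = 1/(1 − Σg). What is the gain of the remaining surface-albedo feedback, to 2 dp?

0.13

Amplification A = ΔT/ΔT₀ = 7.95/3.6 = 2.208.
Total gain g = 1 − 1/A = 1 − 1/2.208 = 0.5471.
Known gains sum to -0.13 + 0.38 + 0.163 = 0.413.
g_alb = 0.5471 − 0.413 = 0.13.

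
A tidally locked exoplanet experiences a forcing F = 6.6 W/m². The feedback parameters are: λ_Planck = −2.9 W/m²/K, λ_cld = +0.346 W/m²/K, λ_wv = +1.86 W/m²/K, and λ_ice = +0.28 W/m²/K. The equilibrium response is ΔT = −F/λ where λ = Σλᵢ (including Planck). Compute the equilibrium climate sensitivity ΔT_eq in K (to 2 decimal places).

Net feedback parameter λ = (−2.9) + (+0.346) + (+1.86) + (+0.28) = -0.414 W/m²/K.
ΔT = −F/λ = −6.6/(-0.414) = 15.94 K.

15.94 K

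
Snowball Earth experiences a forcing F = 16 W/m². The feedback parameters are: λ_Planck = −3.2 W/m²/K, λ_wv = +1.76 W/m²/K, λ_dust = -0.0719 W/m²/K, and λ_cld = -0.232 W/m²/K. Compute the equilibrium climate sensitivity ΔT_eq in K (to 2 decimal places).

9.17 K

Net feedback parameter λ = (−3.2) + (+1.76) + (-0.0719) + (-0.232) = -1.7439 W/m²/K.
ΔT = −F/λ = −16/(-1.7439) = 9.17 K.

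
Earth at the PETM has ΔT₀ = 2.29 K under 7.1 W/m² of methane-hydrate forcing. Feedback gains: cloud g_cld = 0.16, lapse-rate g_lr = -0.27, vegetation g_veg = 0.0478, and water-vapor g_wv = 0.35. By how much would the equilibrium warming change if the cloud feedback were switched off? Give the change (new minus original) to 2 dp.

-0.59 K

Original: g = 0.2878, ΔT = 2.29/(1−0.2878) = 3.2154 K.
Without cloud: g' = 0.1278, ΔT' = 2.29/(1−0.1278) = 2.6255 K.
Change = 2.6255 − 3.2154 = -0.59 K.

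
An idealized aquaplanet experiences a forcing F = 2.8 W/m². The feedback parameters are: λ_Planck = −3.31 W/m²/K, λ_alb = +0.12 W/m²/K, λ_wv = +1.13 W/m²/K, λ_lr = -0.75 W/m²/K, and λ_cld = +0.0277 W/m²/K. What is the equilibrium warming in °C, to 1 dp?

Net feedback parameter λ = (−3.31) + (+0.12) + (+1.13) + (-0.75) + (+0.0277) = -2.7823 W/m²/K.
ΔT = −F/λ = −2.8/(-2.7823) = 1.0 °C.

1.0 °C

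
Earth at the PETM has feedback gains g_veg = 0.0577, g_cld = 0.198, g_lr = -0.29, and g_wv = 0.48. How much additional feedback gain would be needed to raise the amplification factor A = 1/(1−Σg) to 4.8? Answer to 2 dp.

0.35

Current total gain = 0.4457.
Target gain for A = 4.8: g* = 1 − 1/4.8 = 0.7917.
Additional gain needed = 0.7917 − 0.4457 = 0.35.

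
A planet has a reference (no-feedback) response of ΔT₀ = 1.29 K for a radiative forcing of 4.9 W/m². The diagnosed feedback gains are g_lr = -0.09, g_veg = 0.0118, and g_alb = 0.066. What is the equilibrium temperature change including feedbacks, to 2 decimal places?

Total gain g = -0.09 + 0.0118 + 0.066 = -0.0122.
Amplification A = 1/(1 + 0.0122) = 0.9879.
ΔT = 1.29 × 0.9879 = 1.27 K.

1.27 K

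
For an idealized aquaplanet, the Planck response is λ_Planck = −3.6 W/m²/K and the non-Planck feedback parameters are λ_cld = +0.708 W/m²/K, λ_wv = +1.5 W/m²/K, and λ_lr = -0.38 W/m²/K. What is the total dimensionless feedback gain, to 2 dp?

0.51

Convert to gains: g_cld = 0.708/3.6 = 0.1967; g_wv = 1.5/3.6 = 0.4167; g_lr = -0.38/3.6 = -0.1056.
Total gain g = 0.5078.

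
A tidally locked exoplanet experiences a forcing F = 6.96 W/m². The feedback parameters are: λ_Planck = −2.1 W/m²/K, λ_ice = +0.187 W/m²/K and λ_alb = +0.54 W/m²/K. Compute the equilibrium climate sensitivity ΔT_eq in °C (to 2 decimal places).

5.07 °C

Net feedback parameter λ = (−2.1) + (+0.187) + (+0.54) = -1.373 W/m²/K.
ΔT = −F/λ = −6.96/(-1.373) = 5.07 °C.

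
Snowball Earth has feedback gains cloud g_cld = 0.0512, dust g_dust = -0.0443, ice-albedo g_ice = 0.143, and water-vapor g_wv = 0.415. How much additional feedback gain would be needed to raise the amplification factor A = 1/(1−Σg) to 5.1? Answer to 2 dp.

0.24

Current total gain = 0.5649.
Target gain for A = 5.1: g* = 1 − 1/5.1 = 0.8039.
Additional gain needed = 0.8039 − 0.5649 = 0.24.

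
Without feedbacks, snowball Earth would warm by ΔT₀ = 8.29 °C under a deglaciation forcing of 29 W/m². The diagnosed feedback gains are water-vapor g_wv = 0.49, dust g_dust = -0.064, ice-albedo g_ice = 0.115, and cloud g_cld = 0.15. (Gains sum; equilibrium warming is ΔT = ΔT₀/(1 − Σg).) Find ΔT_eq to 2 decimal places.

26.83 °C

Total gain g = 0.49 − 0.064 + 0.115 + 0.15 = 0.691.
Amplification A = 1/(1 − 0.691) = 3.236.
ΔT = 8.29 × 3.236 = 26.83 °C.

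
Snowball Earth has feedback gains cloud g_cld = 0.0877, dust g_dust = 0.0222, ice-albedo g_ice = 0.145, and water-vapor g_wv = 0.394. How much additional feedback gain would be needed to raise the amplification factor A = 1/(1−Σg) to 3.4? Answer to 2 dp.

Current total gain = 0.6489.
Target gain for A = 3.4: g* = 1 − 1/3.4 = 0.7059.
Additional gain needed = 0.7059 − 0.6489 = 0.06.

0.06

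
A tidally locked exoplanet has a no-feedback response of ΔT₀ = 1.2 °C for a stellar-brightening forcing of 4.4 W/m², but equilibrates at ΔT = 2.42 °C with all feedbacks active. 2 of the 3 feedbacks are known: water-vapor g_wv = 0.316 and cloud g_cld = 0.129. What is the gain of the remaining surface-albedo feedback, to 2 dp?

0.06

Amplification A = ΔT/ΔT₀ = 2.42/1.2 = 2.017.
Total gain g = 1 − 1/A = 1 − 1/2.017 = 0.5042.
Known gains sum to 0.316 + 0.129 = 0.445.
g_alb = 0.5042 − 0.445 = 0.06.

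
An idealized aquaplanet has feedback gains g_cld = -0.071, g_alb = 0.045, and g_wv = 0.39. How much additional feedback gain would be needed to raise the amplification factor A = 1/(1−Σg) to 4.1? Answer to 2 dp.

0.39

Current total gain = 0.364.
Target gain for A = 4.1: g* = 1 − 1/4.1 = 0.7561.
Additional gain needed = 0.7561 − 0.364 = 0.39.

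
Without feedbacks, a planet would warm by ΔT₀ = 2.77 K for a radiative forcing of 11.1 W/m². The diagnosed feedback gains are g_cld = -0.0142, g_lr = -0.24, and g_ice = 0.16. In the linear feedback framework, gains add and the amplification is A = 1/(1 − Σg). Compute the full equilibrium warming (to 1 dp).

2.5 K

Total gain g = -0.0142 − 0.24 + 0.16 = -0.0942.
Amplification A = 1/(1 + 0.0942) = 0.9139.
ΔT = 2.77 × 0.9139 = 2.5 K.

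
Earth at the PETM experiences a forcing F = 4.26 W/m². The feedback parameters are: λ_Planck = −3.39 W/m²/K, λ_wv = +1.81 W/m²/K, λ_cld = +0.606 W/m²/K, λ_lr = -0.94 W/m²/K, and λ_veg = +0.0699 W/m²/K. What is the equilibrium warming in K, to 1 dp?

2.3 K

Net feedback parameter λ = (−3.39) + (+1.81) + (+0.606) + (-0.94) + (+0.0699) = -1.8441 W/m²/K.
ΔT = −F/λ = −4.26/(-1.8441) = 2.3 K.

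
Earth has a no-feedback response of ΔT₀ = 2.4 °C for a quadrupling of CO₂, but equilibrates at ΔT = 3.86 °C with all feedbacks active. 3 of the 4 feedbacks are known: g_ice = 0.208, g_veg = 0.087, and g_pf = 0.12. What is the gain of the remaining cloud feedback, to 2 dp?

-0.04

Amplification A = ΔT/ΔT₀ = 3.86/2.4 = 1.608.
Total gain g = 1 − 1/A = 1 − 1/1.608 = 0.3781.
Known gains sum to 0.208 + 0.087 + 0.12 = 0.415.
g_cld = 0.3781 − 0.415 = -0.04.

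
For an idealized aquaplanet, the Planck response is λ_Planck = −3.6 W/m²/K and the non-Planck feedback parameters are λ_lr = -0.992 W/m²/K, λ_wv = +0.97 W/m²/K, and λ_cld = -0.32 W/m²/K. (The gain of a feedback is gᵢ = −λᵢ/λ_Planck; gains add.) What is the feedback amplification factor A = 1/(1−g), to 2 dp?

Convert to gains: g_lr = -0.992/3.6 = -0.2756; g_wv = 0.97/3.6 = 0.2694; g_cld = -0.32/3.6 = -0.08889.
Total gain g = -0.09509.
A = 1/(1 + 0.09509) = 0.91.

0.91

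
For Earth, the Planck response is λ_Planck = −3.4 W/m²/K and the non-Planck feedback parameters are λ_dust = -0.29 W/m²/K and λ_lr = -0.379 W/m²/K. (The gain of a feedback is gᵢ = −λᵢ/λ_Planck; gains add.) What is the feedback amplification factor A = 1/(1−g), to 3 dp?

Convert to gains: g_dust = -0.29/3.4 = -0.08529; g_lr = -0.379/3.4 = -0.1115.
Total gain g = -0.19679.
A = 1/(1 + 0.19679) = 0.836.

0.836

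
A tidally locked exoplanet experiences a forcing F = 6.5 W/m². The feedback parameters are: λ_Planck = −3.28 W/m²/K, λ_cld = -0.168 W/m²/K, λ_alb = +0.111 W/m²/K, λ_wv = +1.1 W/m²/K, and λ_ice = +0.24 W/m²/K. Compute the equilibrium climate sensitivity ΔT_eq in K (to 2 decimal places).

3.25 K

Net feedback parameter λ = (−3.28) + (-0.168) + (+0.111) + (+1.1) + (+0.24) = -1.997 W/m²/K.
ΔT = −F/λ = −6.5/(-1.997) = 3.25 K.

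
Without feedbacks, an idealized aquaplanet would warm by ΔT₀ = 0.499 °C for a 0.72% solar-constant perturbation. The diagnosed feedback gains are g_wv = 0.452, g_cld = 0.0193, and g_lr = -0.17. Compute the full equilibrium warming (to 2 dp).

0.71 °C

Total gain g = 0.452 + 0.0193 − 0.17 = 0.3013.
Amplification A = 1/(1 − 0.3013) = 1.431.
ΔT = 0.499 × 1.431 = 0.71 °C.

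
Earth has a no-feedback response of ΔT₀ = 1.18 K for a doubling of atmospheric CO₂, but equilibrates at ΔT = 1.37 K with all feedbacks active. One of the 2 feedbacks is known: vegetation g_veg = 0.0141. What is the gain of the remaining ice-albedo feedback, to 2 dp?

Amplification A = ΔT/ΔT₀ = 1.37/1.18 = 1.161.
Total gain g = 1 − 1/A = 1 − 1/1.161 = 0.1387.
The known gain is 0.0141.
g_ice = 0.1387 − 0.0141 = 0.12.

0.12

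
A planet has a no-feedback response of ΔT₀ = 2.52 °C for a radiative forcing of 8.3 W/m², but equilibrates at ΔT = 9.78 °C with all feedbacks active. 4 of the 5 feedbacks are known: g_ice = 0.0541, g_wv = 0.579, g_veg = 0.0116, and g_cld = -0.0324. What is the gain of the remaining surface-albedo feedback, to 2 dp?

0.13

Amplification A = ΔT/ΔT₀ = 9.78/2.52 = 3.881.
Total gain g = 1 − 1/A = 1 − 1/3.881 = 0.7423.
Known gains sum to 0.0541 + 0.579 + 0.0116 − 0.0324 = 0.6123.
g_alb = 0.7423 − 0.6123 = 0.13.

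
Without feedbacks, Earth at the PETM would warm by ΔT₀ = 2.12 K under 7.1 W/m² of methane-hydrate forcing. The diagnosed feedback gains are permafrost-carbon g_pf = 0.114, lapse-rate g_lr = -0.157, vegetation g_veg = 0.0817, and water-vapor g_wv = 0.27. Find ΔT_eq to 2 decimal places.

3.07 K

Total gain g = 0.114 − 0.157 + 0.0817 + 0.27 = 0.3087.
Amplification A = 1/(1 − 0.3087) = 1.447.
ΔT = 2.12 × 1.447 = 3.07 K.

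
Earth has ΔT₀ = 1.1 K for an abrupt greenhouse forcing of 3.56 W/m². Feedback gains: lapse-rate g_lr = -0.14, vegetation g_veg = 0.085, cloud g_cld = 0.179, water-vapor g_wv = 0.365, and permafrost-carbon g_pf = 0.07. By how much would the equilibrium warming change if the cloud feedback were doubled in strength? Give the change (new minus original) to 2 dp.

1.70 K

Original: g = 0.559, ΔT = 1.1/(1−0.559) = 2.4943 K.
With doubled cloud: g' = 0.738, ΔT' = 1.1/(1−0.738) = 4.1985 K.
Change = 4.1985 − 2.4943 = 1.70 K.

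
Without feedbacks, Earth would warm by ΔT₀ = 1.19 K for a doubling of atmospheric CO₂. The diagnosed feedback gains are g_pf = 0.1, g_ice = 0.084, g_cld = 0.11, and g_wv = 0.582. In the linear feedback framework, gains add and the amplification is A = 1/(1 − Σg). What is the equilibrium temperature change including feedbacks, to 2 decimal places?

Total gain g = 0.1 + 0.084 + 0.11 + 0.582 = 0.876.
Amplification A = 1/(1 − 0.876) = 8.065.
ΔT = 1.19 × 8.065 = 9.60 K.

9.60 K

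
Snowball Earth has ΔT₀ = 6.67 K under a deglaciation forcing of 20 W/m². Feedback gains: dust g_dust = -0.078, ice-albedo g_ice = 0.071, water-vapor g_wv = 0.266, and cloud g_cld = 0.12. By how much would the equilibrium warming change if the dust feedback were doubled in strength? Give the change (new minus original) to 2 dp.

Original: g = 0.379, ΔT = 6.67/(1−0.379) = 10.7407 K.
With doubled dust: g' = 0.301, ΔT' = 6.67/(1−0.301) = 9.5422 K.
Change = 9.5422 − 10.7407 = -1.20 K.

-1.20 K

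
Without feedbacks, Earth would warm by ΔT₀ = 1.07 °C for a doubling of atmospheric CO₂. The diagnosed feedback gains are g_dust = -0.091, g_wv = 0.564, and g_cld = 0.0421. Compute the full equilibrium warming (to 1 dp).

Total gain g = -0.091 + 0.564 + 0.0421 = 0.5151.
Amplification A = 1/(1 − 0.5151) = 2.062.
ΔT = 1.07 × 2.062 = 2.2 °C.

2.2 °C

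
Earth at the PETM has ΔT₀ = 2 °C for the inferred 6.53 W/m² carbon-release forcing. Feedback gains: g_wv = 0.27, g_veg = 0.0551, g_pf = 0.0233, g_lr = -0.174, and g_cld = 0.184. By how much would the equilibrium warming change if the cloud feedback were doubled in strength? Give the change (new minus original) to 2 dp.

Original: g = 0.3584, ΔT = 2/(1−0.3584) = 3.1172 °C.
With doubled cloud: g' = 0.5424, ΔT' = 2/(1−0.5424) = 4.3706 °C.
Change = 4.3706 − 3.1172 = 1.25 °C.

1.25 °C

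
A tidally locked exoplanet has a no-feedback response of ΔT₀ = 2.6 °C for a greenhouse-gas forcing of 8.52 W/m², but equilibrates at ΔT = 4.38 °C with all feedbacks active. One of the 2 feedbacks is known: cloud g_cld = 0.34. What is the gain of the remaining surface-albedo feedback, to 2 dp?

Amplification A = ΔT/ΔT₀ = 4.38/2.6 = 1.685.
Total gain g = 1 − 1/A = 1 − 1/1.685 = 0.4065.
The known gain is 0.34.
g_alb = 0.4065 − 0.34 = 0.07.

0.07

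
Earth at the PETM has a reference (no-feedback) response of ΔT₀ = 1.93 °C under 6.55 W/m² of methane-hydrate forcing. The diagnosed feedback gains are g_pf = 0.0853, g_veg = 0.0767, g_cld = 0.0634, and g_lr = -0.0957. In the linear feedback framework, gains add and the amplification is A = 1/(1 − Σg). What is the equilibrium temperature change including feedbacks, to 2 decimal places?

2.22 °C

Total gain g = 0.0853 + 0.0767 + 0.0634 − 0.0957 = 0.1297.
Amplification A = 1/(1 − 0.1297) = 1.149.
ΔT = 1.93 × 1.149 = 2.22 °C.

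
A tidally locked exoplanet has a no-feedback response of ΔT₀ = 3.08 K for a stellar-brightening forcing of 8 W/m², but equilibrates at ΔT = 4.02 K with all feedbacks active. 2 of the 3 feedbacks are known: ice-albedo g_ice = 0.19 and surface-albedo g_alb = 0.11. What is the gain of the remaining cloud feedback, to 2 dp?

Amplification A = ΔT/ΔT₀ = 4.02/3.08 = 1.305.
Total gain g = 1 − 1/A = 1 − 1/1.305 = 0.2337.
Known gains sum to 0.19 + 0.11 = 0.3.
g_cld = 0.2337 − 0.3 = -0.07.

-0.07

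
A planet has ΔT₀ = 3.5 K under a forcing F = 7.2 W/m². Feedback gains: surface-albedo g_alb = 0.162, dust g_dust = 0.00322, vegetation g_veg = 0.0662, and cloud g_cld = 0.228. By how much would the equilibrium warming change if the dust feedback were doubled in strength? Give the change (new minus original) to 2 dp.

0.04 K

Original: g = 0.45942, ΔT = 3.5/(1−0.45942) = 6.4745 K.
With doubled dust: g' = 0.46264, ΔT' = 3.5/(1−0.46264) = 6.5133 K.
Change = 6.5133 − 6.4745 = 0.04 K.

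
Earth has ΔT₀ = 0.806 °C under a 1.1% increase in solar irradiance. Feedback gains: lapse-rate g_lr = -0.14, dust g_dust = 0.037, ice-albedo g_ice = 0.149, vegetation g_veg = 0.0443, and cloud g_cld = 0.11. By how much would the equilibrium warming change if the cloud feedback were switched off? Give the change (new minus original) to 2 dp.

-0.12 °C

Original: g = 0.2003, ΔT = 0.806/(1−0.2003) = 1.0079 °C.
Without cloud: g' = 0.0903, ΔT' = 0.806/(1−0.0903) = 0.8860 °C.
Change = 0.8860 − 1.0079 = -0.12 °C.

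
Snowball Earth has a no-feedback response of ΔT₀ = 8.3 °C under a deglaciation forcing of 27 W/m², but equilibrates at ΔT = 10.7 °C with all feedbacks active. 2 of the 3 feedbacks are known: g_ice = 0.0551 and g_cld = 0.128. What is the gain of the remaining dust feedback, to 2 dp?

0.04

Amplification A = ΔT/ΔT₀ = 10.7/8.3 = 1.289.
Total gain g = 1 − 1/A = 1 − 1/1.289 = 0.2242.
Known gains sum to 0.0551 + 0.128 = 0.1831.
g_dust = 0.2242 − 0.1831 = 0.04.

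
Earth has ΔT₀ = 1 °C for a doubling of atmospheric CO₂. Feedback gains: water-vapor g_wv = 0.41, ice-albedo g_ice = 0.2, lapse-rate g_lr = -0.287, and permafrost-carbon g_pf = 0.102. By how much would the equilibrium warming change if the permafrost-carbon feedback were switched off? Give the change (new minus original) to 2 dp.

-0.26 °C

Original: g = 0.425, ΔT = 1/(1−0.425) = 1.7391 °C.
Without permafrost-carbon: g' = 0.323, ΔT' = 1/(1−0.323) = 1.4771 °C.
Change = 1.4771 − 1.7391 = -0.26 °C.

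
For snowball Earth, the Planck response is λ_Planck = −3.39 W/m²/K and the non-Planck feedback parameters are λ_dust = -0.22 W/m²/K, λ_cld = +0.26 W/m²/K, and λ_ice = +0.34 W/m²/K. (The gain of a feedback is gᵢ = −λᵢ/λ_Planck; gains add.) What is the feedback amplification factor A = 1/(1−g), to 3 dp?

Convert to gains: g_dust = -0.22/3.39 = -0.0649; g_cld = 0.26/3.39 = 0.0767; g_ice = 0.34/3.39 = 0.1003.
Total gain g = 0.1121.
A = 1/(1 − 0.1121) = 1.126.

1.126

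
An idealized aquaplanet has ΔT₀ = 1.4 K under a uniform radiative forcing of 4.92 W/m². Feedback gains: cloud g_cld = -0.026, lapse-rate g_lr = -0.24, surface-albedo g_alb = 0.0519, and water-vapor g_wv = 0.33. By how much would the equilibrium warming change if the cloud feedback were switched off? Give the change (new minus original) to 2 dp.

Original: g = 0.1159, ΔT = 1.4/(1−0.1159) = 1.5835 K.
Without cloud: g' = 0.1419, ΔT' = 1.4/(1−0.1419) = 1.6315 K.
Change = 1.6315 − 1.5835 = 0.05 K.

0.05 K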